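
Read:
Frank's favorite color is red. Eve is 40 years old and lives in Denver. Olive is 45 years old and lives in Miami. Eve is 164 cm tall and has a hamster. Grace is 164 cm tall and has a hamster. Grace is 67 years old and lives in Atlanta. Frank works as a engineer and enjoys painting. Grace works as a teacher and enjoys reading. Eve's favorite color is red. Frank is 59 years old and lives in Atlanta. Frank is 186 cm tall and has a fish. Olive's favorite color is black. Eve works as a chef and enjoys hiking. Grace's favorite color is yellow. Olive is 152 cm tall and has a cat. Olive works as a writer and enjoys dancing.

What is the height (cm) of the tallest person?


Tallest: Frank at 186 cm

186


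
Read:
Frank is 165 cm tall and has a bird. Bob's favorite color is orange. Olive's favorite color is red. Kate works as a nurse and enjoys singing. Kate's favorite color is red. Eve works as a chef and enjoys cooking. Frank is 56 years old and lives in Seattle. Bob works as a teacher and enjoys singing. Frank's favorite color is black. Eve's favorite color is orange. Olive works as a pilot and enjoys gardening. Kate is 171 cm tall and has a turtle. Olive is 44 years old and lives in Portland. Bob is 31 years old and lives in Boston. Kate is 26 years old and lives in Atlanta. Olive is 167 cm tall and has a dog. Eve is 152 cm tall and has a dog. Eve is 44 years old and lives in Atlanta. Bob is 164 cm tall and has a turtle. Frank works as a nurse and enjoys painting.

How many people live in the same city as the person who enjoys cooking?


Person with hobby cooking is Eve, city Atlanta. Count = 2

2


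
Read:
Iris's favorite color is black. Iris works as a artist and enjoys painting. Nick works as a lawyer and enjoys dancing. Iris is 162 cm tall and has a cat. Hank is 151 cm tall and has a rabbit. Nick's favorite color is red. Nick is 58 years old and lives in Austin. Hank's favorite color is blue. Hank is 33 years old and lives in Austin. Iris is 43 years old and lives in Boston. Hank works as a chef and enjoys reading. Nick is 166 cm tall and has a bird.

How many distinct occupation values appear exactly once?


Unique occupation values: 3

3


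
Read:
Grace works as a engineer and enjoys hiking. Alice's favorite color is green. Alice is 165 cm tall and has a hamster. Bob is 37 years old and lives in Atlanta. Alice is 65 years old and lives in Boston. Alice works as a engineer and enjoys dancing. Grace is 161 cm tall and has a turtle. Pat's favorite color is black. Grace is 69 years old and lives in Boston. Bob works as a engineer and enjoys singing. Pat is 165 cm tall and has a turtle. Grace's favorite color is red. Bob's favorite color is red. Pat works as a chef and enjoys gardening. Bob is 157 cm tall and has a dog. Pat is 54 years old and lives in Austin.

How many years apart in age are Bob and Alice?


37 vs 65, diff = 28

28


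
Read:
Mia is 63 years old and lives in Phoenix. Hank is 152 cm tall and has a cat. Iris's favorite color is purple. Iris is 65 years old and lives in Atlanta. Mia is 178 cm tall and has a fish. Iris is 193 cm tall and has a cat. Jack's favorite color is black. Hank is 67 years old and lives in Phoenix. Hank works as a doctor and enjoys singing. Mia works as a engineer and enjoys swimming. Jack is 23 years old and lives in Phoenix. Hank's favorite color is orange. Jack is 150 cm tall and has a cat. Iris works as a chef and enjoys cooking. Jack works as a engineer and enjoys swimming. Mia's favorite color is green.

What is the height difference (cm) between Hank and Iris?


|152 - 193| = 41

41


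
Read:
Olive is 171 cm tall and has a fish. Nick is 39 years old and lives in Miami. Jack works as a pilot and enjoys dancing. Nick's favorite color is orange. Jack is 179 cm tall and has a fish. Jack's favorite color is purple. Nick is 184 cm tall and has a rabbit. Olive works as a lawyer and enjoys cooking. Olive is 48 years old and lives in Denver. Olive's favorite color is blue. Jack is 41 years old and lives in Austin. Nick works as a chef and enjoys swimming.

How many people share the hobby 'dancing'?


Count: 1

1


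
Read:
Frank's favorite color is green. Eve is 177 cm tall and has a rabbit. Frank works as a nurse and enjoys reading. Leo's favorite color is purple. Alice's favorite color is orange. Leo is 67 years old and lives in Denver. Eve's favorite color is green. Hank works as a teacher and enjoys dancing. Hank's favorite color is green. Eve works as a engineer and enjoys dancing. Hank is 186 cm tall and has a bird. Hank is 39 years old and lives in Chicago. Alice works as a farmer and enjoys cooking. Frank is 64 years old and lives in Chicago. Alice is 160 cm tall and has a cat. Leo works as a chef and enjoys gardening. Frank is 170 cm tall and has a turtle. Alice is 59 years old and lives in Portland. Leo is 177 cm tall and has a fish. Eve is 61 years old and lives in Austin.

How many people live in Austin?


Count in Austin: 1

1


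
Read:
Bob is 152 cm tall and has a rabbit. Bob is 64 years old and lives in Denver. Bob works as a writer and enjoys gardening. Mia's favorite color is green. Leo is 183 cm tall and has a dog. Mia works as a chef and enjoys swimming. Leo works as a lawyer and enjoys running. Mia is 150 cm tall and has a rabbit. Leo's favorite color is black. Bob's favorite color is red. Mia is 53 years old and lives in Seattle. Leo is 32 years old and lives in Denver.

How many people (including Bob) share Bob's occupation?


Bob is a writer. Count = 1

1


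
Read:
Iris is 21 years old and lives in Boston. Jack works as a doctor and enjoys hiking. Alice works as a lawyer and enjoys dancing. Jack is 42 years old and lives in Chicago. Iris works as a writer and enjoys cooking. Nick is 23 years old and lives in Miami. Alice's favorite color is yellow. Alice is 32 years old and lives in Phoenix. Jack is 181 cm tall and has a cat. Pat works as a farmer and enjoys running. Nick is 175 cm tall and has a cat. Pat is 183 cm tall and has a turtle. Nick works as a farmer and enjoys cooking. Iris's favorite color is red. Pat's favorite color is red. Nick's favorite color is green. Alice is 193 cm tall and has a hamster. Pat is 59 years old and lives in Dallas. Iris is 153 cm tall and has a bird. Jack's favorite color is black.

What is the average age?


Sum=177, n=5, avg=35.4

35.4


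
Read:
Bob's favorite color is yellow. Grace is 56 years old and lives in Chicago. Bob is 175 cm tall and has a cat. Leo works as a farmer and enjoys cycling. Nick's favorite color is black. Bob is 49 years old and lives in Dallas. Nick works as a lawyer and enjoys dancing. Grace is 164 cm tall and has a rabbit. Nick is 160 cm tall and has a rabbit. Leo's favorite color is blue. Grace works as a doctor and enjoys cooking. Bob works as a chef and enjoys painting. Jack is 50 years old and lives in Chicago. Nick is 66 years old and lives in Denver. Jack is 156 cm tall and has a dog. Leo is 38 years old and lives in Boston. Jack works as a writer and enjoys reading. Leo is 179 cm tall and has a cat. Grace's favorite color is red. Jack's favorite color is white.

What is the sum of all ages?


49+56+66+38+50 = 259

259


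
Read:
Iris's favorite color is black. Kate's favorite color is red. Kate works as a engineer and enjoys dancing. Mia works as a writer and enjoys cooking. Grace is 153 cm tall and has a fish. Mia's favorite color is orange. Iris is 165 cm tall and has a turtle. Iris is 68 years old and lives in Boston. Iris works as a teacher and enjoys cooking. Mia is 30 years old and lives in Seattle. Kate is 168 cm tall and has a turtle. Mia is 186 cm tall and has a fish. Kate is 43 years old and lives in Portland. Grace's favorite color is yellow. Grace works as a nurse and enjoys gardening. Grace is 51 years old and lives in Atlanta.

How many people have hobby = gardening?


Count: 1

1


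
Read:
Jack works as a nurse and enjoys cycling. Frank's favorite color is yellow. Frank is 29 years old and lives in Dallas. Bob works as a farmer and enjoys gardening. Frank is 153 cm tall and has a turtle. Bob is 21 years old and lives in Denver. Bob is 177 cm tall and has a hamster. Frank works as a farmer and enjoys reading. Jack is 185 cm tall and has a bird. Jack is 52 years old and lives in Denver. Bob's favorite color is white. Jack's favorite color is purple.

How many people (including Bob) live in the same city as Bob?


Bob lives in Denver. Count = 2

2


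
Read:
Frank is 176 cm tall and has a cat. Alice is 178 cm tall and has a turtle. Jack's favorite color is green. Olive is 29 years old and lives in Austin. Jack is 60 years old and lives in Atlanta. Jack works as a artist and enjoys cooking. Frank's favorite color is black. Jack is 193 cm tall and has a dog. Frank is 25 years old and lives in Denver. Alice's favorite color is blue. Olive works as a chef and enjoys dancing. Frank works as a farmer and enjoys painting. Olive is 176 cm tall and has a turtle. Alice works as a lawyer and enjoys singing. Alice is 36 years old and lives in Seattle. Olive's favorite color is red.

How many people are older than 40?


Filter: 1

1


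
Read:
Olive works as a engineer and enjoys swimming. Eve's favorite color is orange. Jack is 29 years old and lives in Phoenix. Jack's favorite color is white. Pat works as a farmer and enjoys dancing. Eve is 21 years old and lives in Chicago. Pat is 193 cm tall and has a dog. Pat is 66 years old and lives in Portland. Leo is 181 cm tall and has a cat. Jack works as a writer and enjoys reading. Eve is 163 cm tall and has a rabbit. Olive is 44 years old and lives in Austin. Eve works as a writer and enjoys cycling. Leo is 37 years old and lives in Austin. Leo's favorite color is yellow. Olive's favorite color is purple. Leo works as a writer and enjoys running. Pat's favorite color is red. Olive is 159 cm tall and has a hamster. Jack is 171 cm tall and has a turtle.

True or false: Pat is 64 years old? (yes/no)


Pat is actually 66. no

no


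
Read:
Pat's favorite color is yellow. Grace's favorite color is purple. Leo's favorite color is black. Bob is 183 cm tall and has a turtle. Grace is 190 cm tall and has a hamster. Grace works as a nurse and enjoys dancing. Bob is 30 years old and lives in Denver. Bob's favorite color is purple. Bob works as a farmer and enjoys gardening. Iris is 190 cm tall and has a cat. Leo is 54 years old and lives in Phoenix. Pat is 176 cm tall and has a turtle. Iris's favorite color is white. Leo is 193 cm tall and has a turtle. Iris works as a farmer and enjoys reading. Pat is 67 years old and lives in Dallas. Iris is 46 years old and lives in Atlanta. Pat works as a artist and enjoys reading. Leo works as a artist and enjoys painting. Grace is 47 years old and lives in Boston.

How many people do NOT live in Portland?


Not in Portland: 5

5


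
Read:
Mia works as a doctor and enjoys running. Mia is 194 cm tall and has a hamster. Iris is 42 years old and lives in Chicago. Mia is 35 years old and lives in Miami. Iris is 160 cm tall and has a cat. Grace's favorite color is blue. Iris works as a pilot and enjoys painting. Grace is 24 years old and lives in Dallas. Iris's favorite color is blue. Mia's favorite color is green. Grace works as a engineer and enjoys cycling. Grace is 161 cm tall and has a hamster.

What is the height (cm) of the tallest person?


Tallest: Mia at 194 cm

194


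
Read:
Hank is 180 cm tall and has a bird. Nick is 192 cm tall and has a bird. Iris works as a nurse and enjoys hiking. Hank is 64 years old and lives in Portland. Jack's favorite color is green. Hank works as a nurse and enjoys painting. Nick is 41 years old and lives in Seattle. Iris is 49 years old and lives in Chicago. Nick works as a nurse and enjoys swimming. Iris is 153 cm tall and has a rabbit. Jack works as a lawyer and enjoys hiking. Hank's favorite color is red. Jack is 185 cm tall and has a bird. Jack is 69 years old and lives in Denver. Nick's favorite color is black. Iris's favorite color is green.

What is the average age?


Sum=223, n=4, avg=55.75

55.75


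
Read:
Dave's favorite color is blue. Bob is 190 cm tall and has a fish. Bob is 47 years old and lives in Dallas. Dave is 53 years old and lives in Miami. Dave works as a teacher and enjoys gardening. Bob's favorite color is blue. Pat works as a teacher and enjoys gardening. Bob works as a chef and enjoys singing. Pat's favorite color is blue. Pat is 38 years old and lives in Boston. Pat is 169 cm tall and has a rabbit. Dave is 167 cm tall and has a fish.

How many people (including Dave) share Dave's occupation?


Dave is a teacher. Count = 2

2


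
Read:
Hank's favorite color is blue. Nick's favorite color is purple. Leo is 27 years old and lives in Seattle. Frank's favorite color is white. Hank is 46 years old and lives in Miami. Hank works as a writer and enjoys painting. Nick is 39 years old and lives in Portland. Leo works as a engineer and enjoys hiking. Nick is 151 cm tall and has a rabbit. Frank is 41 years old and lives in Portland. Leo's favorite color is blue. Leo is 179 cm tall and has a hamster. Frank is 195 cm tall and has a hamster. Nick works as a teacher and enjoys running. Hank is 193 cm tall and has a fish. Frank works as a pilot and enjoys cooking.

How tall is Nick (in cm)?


Nick is 151 cm tall

151


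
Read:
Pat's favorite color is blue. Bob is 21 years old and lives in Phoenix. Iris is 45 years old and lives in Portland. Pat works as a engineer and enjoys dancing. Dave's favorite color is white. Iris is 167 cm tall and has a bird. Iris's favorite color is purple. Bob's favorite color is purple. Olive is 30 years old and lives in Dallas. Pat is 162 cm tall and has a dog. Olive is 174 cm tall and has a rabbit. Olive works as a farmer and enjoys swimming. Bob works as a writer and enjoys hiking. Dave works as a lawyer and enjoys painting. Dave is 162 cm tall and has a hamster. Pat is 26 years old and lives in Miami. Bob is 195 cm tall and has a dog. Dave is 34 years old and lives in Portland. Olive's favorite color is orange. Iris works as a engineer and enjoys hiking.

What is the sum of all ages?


30+21+34+45+26 = 156

156


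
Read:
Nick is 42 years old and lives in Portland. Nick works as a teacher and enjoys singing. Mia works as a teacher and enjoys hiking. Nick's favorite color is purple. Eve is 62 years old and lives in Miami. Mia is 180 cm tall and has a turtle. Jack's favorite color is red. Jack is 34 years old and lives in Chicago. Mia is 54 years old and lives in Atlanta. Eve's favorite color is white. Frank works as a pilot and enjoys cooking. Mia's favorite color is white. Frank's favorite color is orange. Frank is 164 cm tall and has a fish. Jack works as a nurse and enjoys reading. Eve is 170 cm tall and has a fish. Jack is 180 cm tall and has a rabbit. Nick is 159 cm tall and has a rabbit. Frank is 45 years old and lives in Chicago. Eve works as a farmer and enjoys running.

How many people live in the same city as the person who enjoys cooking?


Person with hobby cooking is Frank, city Chicago. Count = 2

2


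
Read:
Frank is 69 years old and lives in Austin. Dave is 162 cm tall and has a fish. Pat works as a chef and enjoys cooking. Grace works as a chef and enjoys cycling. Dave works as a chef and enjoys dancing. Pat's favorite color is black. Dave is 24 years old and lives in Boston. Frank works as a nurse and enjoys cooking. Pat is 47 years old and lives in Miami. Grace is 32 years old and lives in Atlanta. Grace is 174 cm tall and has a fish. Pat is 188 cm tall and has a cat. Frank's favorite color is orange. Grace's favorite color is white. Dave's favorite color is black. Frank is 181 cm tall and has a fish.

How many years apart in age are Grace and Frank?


32 vs 69, diff = 37

37


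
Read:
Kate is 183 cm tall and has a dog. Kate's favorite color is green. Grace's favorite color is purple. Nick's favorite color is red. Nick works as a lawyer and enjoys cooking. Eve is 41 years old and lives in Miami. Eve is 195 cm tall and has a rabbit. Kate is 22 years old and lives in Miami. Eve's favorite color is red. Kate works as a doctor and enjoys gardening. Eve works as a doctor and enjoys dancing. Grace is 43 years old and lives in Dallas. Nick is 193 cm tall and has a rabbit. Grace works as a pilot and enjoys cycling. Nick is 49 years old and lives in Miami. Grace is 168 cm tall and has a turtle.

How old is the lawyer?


The lawyer is Nick, age 49

49


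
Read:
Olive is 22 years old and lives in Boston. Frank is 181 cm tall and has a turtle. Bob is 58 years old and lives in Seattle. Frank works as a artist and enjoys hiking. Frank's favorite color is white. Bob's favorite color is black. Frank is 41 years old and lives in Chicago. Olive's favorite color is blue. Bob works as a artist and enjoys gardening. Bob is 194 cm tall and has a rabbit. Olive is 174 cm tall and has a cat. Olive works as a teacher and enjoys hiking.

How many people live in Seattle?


Count in Seattle: 1

1


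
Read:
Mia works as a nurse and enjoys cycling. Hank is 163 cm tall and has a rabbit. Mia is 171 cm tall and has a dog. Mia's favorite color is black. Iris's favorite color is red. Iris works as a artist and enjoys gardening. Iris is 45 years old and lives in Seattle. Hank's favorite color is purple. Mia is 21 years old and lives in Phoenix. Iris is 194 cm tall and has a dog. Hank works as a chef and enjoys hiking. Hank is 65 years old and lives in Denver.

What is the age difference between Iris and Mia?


|45 - 21| = 24

24


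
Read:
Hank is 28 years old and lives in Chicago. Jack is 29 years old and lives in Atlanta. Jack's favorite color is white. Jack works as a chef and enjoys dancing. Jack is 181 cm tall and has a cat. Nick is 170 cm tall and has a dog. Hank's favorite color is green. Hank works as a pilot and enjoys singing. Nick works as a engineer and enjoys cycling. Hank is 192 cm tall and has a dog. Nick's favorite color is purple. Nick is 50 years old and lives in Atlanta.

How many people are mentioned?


People: Hank, Jack, Nick. Count = 3

3


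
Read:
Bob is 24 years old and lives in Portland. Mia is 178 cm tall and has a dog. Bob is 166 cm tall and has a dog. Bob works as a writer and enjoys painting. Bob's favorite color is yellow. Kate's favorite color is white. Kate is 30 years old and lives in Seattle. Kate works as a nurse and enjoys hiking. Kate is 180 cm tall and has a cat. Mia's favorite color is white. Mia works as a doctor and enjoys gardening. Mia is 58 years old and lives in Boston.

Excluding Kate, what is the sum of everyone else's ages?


Sum (excluding Kate): 82

82


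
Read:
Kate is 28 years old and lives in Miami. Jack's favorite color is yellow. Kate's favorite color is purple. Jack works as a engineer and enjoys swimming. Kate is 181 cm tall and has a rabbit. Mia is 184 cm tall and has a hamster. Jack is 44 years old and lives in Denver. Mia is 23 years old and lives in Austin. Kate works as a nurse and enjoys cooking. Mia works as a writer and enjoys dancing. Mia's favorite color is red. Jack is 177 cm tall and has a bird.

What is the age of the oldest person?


Oldest: Jack at 44

44


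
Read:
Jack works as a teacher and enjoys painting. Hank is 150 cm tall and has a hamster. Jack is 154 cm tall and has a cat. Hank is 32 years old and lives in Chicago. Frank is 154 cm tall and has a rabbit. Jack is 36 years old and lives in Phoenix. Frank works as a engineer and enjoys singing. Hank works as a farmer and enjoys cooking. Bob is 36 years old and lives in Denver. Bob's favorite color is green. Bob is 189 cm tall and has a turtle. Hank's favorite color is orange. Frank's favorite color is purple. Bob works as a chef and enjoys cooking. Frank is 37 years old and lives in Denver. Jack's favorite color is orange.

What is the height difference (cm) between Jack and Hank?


|154 - 150| = 4

4


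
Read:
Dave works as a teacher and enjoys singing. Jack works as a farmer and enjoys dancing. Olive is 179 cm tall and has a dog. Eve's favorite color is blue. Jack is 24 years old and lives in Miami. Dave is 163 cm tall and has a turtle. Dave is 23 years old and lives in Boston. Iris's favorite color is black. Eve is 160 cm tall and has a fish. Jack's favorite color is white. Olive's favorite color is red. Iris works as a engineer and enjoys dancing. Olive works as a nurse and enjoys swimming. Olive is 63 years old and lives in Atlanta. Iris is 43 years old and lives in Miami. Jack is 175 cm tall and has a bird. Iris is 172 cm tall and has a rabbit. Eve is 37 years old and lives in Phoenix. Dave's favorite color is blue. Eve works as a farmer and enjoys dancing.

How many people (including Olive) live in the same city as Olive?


Olive lives in Atlanta. Count = 1

1


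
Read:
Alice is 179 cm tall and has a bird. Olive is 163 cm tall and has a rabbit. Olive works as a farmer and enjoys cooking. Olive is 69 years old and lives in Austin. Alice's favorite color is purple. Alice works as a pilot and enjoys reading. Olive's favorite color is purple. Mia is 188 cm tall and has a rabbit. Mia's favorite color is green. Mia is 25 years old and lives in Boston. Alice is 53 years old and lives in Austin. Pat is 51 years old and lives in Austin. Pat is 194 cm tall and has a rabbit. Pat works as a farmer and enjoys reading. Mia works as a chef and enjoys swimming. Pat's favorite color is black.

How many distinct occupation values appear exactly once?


Unique occupation values: 2

2


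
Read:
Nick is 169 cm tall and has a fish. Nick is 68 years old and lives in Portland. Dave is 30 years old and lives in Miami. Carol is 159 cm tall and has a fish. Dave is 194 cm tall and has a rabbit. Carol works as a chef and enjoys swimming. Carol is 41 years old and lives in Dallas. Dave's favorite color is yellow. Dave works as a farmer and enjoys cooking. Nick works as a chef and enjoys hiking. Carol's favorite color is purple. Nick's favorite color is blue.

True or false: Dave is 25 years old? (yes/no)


Dave is actually 30. no

no


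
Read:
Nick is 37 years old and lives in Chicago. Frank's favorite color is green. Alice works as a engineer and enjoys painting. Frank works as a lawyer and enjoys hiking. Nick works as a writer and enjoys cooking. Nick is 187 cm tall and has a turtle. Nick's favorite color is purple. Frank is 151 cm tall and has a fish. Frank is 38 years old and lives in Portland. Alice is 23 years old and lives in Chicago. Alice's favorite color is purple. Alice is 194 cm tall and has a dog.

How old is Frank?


Frank is 38 years old

38


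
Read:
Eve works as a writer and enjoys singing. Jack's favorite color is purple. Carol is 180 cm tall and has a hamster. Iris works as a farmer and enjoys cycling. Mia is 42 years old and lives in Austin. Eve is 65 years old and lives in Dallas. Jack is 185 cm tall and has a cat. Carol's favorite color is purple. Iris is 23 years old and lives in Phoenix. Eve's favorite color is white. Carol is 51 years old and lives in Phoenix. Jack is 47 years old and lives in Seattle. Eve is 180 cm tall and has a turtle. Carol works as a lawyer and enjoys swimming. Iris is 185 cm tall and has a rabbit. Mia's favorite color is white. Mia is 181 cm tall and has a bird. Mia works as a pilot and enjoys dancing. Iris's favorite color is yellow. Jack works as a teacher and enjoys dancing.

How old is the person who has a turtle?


Person with turtle is Eve, age 65

65


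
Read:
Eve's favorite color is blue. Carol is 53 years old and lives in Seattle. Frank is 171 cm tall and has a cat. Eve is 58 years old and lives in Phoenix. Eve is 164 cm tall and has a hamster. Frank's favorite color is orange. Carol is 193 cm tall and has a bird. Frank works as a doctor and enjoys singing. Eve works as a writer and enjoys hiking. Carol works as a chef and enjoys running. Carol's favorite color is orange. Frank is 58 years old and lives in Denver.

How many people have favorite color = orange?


Count: 2

2


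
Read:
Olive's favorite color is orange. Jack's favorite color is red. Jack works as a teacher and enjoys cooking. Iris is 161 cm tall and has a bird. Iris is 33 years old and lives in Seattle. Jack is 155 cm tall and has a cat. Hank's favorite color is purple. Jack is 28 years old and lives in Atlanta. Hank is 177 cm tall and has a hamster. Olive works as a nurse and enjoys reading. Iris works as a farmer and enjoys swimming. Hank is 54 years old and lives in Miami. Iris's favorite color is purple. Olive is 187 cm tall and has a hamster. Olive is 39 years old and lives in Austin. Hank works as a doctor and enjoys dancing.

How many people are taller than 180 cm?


Taller than 180: 1

1


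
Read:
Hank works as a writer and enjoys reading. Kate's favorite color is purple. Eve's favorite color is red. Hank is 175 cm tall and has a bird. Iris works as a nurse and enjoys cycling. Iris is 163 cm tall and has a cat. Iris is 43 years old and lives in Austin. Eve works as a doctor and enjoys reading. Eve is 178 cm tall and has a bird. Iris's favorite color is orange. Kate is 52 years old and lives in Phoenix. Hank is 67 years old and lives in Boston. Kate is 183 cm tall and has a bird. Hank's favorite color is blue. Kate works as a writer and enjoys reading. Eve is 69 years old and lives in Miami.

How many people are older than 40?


Filter: 4

4


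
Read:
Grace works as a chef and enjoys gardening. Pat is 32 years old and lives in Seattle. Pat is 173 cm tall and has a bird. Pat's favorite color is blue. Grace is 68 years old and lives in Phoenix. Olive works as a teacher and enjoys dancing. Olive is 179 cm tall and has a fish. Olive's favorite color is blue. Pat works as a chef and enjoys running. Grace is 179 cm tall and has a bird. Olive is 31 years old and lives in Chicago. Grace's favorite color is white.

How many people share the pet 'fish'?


Count: 1

1


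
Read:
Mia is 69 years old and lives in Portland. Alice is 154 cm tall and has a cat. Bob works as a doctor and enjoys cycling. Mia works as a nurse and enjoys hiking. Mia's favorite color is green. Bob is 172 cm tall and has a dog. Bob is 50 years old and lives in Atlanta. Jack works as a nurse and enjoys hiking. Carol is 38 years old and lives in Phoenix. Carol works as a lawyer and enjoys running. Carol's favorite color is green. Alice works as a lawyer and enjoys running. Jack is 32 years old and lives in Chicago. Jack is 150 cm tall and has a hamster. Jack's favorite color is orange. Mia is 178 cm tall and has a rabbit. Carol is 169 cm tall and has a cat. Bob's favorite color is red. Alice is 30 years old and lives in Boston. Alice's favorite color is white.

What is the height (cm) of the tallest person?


Tallest: Mia at 178 cm

178


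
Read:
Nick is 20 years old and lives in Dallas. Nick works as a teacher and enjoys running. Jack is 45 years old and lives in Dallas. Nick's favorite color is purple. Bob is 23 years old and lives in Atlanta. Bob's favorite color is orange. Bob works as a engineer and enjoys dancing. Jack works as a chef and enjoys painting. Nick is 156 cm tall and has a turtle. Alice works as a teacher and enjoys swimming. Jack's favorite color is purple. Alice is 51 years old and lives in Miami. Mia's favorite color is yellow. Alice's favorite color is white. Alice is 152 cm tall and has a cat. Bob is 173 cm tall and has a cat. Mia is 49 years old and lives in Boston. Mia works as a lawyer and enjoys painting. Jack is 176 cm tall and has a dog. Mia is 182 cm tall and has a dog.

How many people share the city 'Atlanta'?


Count: 1

1


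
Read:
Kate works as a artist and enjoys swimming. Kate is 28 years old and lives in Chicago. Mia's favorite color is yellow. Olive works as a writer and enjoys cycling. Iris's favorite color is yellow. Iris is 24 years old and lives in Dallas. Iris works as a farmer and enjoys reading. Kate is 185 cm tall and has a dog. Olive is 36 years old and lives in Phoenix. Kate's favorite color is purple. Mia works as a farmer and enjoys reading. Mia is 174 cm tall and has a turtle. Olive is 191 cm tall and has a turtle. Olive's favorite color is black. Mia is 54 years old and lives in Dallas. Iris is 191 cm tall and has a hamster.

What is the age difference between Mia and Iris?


|54 - 24| = 30

30


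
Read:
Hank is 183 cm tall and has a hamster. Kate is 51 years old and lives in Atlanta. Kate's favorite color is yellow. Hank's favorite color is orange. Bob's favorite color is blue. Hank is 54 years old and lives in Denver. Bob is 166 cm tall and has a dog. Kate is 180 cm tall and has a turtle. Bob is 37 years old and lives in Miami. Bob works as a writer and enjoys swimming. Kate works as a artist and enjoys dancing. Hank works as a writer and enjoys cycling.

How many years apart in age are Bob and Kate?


37 vs 51, diff = 14

14


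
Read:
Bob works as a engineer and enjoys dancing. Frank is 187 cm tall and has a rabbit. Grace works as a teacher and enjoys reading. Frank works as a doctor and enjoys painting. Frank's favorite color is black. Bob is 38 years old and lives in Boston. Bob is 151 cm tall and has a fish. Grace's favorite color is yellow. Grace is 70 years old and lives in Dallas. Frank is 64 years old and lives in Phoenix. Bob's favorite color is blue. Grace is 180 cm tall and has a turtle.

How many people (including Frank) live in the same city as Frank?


Frank lives in Phoenix. Count = 1

1


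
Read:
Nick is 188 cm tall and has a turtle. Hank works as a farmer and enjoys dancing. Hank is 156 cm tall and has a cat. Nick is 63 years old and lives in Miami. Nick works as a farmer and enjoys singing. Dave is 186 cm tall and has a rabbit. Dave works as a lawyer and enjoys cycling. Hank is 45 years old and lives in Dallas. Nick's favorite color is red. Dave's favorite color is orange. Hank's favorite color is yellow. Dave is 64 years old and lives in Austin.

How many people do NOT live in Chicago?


Not in Chicago: 3

3


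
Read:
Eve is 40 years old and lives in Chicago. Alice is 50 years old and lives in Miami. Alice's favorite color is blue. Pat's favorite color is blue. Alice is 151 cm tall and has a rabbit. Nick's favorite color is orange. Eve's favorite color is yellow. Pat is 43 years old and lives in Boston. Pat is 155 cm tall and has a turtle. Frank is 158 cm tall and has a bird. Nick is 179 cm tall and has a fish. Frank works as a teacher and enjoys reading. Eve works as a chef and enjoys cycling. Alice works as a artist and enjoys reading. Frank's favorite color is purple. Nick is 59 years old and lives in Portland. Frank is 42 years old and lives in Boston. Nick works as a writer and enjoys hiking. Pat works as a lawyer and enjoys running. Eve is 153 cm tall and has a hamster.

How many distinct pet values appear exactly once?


Unique pet values: 5

5


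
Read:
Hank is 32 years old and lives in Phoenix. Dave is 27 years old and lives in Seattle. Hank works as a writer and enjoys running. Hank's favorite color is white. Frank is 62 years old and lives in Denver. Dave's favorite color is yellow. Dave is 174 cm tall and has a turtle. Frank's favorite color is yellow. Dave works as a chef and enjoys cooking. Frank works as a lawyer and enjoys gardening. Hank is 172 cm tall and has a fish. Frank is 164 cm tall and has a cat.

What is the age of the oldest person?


Oldest: Frank at 62

62


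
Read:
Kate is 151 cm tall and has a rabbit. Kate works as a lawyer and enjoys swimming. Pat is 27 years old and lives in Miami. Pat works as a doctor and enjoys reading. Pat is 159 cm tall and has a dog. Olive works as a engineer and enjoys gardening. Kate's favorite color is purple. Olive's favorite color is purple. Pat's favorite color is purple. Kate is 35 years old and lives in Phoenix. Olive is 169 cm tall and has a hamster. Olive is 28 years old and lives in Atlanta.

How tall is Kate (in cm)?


Kate is 151 cm tall

151


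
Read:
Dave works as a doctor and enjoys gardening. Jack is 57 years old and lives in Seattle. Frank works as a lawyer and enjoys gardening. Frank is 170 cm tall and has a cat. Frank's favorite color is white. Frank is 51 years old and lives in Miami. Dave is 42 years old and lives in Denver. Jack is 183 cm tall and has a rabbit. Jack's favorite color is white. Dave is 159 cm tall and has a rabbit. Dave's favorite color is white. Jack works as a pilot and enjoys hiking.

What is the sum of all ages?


57+42+51 = 150

150


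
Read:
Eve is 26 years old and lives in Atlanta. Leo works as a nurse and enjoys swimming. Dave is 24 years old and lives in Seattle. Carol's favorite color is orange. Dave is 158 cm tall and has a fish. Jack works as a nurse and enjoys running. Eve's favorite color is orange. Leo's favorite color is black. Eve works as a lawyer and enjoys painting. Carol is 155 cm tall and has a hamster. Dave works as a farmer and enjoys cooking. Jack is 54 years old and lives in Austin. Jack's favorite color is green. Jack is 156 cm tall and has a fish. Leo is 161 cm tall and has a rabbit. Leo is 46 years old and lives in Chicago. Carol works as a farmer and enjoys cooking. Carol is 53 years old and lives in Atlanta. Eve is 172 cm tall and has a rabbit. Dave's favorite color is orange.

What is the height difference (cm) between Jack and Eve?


|156 - 172| = 16

16


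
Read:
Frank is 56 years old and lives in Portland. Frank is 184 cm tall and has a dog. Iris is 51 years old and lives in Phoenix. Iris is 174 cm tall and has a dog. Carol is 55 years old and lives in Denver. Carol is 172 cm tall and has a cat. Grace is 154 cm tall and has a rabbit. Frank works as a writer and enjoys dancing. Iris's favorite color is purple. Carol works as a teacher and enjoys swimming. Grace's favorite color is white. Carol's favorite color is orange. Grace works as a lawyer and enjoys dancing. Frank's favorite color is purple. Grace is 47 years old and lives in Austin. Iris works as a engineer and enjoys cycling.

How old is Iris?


Iris is 51 years old

51


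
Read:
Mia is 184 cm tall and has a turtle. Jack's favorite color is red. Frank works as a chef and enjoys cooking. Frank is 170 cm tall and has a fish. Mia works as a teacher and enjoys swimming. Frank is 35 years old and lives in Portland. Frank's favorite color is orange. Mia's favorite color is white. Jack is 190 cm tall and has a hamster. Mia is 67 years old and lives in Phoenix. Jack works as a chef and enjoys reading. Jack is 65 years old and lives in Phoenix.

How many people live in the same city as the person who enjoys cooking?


Person with hobby cooking is Frank, city Portland. Count = 1

1


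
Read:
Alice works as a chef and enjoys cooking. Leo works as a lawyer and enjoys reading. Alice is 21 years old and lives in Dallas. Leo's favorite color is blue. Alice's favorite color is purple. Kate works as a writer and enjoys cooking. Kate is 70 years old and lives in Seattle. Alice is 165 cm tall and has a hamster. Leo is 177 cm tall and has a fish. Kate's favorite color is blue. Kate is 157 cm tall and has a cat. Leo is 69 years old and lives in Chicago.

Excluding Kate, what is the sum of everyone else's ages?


Sum (excluding Kate): 90

90


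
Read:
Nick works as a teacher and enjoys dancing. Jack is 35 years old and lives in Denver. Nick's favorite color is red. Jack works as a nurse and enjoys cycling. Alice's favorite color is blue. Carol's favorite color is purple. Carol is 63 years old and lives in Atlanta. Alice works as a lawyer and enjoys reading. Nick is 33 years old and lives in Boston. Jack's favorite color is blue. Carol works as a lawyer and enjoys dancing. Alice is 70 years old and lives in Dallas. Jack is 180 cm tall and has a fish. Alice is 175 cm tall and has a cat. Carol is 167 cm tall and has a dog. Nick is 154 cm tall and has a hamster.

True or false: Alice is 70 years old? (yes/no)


Alice is actually 70. yes

yes


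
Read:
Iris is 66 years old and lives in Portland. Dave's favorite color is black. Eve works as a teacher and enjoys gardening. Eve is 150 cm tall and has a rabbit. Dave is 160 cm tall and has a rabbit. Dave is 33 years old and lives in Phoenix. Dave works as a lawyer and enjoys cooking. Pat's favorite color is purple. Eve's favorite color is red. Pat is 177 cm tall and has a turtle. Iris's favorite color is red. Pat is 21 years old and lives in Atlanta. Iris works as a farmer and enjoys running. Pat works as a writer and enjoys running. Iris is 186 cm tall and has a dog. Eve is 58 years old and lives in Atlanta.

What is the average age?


Sum=178, n=4, avg=44.5

44.5


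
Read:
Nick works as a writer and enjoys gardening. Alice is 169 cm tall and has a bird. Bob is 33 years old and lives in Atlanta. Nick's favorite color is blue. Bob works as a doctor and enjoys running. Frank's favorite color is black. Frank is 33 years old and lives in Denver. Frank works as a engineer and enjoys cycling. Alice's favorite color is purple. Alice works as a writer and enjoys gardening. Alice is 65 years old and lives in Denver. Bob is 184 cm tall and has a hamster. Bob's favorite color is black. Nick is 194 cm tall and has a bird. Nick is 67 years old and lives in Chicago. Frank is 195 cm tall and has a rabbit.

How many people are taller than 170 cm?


Taller than 170: 3

3


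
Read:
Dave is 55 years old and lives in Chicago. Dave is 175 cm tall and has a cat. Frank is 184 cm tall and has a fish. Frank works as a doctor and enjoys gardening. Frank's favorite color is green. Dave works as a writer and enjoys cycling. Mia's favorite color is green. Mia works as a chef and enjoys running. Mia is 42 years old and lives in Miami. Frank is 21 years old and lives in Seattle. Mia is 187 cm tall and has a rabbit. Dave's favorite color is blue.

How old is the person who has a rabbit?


Person with rabbit is Mia, age 42

42


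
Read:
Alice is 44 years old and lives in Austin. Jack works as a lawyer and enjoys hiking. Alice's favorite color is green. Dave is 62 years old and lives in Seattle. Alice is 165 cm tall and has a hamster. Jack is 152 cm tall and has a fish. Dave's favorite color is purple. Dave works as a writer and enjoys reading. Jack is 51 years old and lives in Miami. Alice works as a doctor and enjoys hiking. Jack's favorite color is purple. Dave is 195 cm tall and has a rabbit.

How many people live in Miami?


Count in Miami: 1

1


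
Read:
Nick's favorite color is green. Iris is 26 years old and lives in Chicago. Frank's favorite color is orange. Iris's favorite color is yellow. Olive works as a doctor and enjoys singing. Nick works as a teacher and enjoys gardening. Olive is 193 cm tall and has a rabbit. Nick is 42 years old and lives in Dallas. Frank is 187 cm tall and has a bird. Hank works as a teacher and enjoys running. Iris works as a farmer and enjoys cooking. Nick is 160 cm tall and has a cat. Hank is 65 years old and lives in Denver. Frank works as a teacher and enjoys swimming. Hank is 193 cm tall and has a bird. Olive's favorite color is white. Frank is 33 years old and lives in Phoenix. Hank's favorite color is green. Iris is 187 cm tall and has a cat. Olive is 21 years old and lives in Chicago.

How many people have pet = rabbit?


Count: 1

1


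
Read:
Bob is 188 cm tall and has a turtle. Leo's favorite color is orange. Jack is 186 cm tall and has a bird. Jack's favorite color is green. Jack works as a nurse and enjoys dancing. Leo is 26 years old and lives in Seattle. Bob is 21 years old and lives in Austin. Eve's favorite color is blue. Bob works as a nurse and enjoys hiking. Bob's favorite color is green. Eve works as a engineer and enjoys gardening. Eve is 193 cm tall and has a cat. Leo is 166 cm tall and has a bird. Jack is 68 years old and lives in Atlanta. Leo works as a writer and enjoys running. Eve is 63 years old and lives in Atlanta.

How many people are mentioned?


People: Jack, Bob, Leo, Eve. Count = 4

4


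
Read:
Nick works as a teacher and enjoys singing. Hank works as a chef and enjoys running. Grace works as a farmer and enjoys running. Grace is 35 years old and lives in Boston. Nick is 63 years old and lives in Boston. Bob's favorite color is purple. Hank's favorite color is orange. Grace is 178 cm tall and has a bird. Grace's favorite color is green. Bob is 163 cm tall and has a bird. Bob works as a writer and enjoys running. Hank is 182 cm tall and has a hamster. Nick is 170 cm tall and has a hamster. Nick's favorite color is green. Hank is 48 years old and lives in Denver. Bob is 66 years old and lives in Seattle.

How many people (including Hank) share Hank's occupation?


Hank is a chef. Count = 1

1
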